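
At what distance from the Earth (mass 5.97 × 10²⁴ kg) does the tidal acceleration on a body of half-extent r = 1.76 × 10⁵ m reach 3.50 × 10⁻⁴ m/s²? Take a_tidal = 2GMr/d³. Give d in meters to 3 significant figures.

2GMr/d³ = a_tidal  ⇒  d = (2GMr / a_tidal)^(1/3)
d = (2 × 6.674×10⁻¹¹ × (5.97 × 10²⁴) × (1.76 × 10⁵) / (3.50 × 10⁻⁴))^(1/3)
  = 7.37 × 10⁷ m

7.37 × 10⁷ m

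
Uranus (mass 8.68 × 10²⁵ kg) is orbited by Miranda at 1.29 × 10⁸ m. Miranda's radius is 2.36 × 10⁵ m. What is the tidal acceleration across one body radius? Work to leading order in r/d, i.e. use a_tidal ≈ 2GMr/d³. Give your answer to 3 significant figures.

1.27 × 10⁻³ m/s²

Since r ≪ d, expand the inverse-square field across one radius to get the leading 2GMr/d³ term.
Δa = 2GMr/d³
   = 2 × (6.674 × 10⁻¹¹) × (8.68 × 10²⁵) × (2.36 × 10⁵) / (1.29 × 10⁸)³
   = 1.27 × 10⁻³ m/s²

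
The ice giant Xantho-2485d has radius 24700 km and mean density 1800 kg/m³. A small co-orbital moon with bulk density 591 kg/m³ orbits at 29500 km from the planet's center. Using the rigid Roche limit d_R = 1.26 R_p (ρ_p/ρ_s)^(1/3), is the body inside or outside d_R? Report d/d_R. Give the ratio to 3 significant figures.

inside; d/d_R ≈ 0.654

d_R = 1.26 × (24700 km) × (1800/591)^(1/3) = 45110 km
d/d_R = (29500) / (45110) = 0.654
Since d/d_R < 1, the body is inside the Roche limit.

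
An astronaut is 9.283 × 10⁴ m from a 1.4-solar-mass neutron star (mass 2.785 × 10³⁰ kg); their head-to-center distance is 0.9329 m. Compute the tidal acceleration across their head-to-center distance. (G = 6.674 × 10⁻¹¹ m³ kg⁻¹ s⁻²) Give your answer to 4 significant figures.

The tidal stretch is the gradient of GM/d² times the body's extent r, hence the 1/d³ dependence.
a_tidal = 2GMr/d³
        = 2 × (6.674 × 10⁻¹¹) × (2.785 × 10³⁰) × (0.9329) / (9.283 × 10⁴)³
        = 4.335 × 10⁵ m/s²

4.335 × 10⁵ m/s²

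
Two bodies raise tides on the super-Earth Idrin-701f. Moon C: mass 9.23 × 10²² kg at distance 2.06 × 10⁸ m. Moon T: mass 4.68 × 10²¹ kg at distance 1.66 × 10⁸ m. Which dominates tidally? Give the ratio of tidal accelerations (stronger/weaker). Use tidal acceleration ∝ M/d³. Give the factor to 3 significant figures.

Tidal acceleration ∝ M/d³, so compare M/d³ for each.
Moon C: (9.23 × 10²²) / (2.06 × 10⁸)³ = 1.056 × 10⁻²
Moon T: (4.68 × 10²¹) / (1.66 × 10⁸)³ = 1.023 × 10⁻³
Ratio (larger/smaller) = 10.3

Moon C, by a factor of ≈ 10.3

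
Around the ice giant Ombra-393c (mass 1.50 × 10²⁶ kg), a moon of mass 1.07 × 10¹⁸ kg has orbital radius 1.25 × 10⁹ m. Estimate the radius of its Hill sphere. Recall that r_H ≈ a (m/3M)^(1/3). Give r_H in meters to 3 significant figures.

r_H ≈ a (m/3M)^(1/3)
    = (1.25 × 10⁹) × (1.07 × 10¹⁸ / (3 × 1.50 × 10²⁶))^(1/3)
    = 1.67 × 10⁶ m

1.67 × 10⁶ m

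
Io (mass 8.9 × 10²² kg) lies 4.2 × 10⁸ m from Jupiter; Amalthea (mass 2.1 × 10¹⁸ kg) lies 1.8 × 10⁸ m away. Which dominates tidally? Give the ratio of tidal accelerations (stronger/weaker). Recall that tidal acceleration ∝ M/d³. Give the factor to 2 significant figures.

Tidal stretch scales as M/d³; compute that for each body.
Io: (8.9 × 10²²) / (4.2 × 10⁸)³ = 1.201 × 10⁻³
Amalthea: (2.1 × 10¹⁸) / (1.8 × 10⁸)³ = 3.601 × 10⁻⁷
Ratio (larger/smaller) = 3300

Io, by a factor of ≈ 3300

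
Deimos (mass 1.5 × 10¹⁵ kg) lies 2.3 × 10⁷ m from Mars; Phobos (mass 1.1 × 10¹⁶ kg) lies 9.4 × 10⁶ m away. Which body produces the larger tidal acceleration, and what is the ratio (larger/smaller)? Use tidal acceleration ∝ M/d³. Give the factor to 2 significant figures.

Tidal stretch scales as M/d³; compute that for each body.
Deimos: (1.5 × 10¹⁵) / (2.3 × 10⁷)³ = 1.233 × 10⁻⁷
Phobos: (1.1 × 10¹⁶) / (9.4 × 10⁶)³ = 1.324 × 10⁻⁵
Ratio (larger/smaller) = 110

Phobos, by a factor of ≈ 110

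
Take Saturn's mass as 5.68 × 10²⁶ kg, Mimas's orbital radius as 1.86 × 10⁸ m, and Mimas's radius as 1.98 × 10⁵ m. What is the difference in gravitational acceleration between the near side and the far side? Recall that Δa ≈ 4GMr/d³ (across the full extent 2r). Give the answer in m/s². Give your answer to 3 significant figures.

4.67 × 10⁻³ m/s²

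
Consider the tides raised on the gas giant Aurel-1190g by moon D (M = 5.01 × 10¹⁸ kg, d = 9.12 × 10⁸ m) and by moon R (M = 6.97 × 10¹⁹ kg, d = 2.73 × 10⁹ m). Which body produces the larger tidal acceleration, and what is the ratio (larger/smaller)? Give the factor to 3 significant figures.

Compare M/d³ for the two perturbers:
Moon D: (5.01 × 10¹⁸) / (9.12 × 10⁸)³ = 6.605 × 10⁻⁹
Moon R: (6.97 × 10¹⁹) / (2.73 × 10⁹)³ = 3.426 × 10⁻⁹
Ratio (larger/smaller) = 1.93

Moon D, by a factor of ≈ 1.93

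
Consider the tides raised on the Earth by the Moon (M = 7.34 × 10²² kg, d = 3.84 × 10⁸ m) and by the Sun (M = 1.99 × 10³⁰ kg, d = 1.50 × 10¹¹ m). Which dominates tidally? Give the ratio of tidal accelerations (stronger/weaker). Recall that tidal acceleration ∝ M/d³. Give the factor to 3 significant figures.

The Moon, by a factor of ≈ 2.20

Tidal acceleration ∝ M/d³, so compare M/d³ for each.
The Moon: (7.34 × 10²²) / (3.84 × 10⁸)³ = 1.296 × 10⁻³
The Sun: (1.99 × 10³⁰) / (1.50 × 10¹¹)³ = 5.896 × 10⁻⁴
Ratio (larger/smaller) = 2.20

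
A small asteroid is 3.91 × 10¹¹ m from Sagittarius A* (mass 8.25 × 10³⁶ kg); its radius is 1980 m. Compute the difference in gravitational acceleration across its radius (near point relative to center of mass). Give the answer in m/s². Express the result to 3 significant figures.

Δa = 2GMr/d³
   = 2 × (6.674 × 10⁻¹¹) × (8.25 × 10³⁶) × (1980) / (3.91 × 10¹¹)³
   = 3.65 × 10⁻⁵ m/s²

3.65 × 10⁻⁵ m/s²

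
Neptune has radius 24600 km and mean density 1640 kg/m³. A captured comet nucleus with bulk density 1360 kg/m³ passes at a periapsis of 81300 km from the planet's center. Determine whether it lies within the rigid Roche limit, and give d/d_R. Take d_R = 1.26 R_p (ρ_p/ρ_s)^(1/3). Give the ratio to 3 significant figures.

outside; d/d_R ≈ 2.46

d_R = 1.26 × (24600 km) × (1640/1360)^(1/3) = 32990 km
d/d_R = (81300) / (32990) = 2.46
Since d/d_R > 1, the body is outside the Roche limit.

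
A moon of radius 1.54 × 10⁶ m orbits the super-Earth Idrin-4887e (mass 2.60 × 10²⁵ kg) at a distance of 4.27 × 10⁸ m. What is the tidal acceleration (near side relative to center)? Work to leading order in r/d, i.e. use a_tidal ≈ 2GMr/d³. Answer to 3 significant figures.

6.86 × 10⁻⁵ m/s²

Δa = 2GMr/d³
   = 2 × (6.674 × 10⁻¹¹) × (2.60 × 10²⁵) × (1.54 × 10⁶) / (4.27 × 10⁸)³
   = 6.86 × 10⁻⁵ m/s²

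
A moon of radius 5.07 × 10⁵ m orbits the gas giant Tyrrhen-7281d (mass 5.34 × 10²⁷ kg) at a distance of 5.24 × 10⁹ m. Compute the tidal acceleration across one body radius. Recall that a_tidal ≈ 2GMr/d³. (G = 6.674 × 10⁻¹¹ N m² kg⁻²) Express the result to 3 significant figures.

Differencing GM/(d−r)² and GM/d² to first order in r/d gives 2GMr/d³.
a_tidal = 2GMr/d³
        = 2 × (6.674 × 10⁻¹¹) × (5.34 × 10²⁷) × (5.07 × 10⁵) / (5.24 × 10⁹)³
        = 2.51 × 10⁻⁶ m/s²

2.51 × 10⁻⁶ m/s²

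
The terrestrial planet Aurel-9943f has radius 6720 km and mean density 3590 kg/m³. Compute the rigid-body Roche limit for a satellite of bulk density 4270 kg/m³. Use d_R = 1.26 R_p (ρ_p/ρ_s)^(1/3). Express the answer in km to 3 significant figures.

7990 km

d_R = 1.26 × 6720 km × (3590/4270)^(1/3)
    = 7990 km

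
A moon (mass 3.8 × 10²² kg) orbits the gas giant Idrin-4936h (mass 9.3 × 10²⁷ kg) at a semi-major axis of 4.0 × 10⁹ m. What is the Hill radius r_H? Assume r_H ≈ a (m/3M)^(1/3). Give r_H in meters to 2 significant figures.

r_H ≈ a (m/3M)^(1/3)
    = (4.0 × 10⁹) × (3.8 × 10²² / (3 × 9.3 × 10²⁷))^(1/3)
    = 4.4 × 10⁷ m

4.4 × 10⁷ m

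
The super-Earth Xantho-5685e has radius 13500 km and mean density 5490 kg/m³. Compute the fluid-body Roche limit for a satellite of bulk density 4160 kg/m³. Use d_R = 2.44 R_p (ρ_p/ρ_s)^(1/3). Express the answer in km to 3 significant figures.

d_R = 2.44 × 13500 km × (5490/4160)^(1/3)
    = 36100 km

36100 km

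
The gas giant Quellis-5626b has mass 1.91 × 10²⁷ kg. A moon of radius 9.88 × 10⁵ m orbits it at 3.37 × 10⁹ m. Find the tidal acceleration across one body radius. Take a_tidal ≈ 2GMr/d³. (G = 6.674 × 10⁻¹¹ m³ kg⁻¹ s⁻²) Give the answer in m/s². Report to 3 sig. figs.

The tidal stretch is the gradient of GM/d² times the body's extent r, hence the 1/d³ dependence.
a_tidal = 2GMr/d³
        = 2 × (6.674 × 10⁻¹¹) × (1.91 × 10²⁷) × (9.88 × 10⁵) / (3.37 × 10⁹)³
        = 6.58 × 10⁻⁶ m/s²

6.58 × 10⁻⁶ m/s²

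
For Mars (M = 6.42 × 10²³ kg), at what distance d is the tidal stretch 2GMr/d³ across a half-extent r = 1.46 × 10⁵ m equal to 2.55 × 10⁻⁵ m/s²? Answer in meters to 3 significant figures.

2GMr/d³ = a_tidal  ⇒  d = (2GMr / a_tidal)^(1/3)
d = (2 × 6.674×10⁻¹¹ × (6.42 × 10²³) × (1.46 × 10⁵) / (2.55 × 10⁻⁵))^(1/3)
  = 7.89 × 10⁷ m

7.89 × 10⁷ m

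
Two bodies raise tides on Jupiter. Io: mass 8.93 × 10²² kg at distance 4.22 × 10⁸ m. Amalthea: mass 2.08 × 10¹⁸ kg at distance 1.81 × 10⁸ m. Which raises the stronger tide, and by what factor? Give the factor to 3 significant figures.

Compare M/d³ for the two perturbers:
Io: (8.93 × 10²²) / (4.22 × 10⁸)³ = 1.188 × 10⁻³
Amalthea: (2.08 × 10¹⁸) / (1.81 × 10⁸)³ = 3.508 × 10⁻⁷
Ratio (larger/smaller) = 3390

Io, by a factor of ≈ 3390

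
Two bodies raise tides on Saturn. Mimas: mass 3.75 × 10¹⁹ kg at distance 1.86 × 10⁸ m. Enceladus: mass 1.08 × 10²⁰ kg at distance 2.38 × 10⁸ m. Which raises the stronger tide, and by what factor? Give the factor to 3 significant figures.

Compare M/d³ for the two perturbers:
Mimas: (3.75 × 10¹⁹) / (1.86 × 10⁸)³ = 5.828 × 10⁻⁶
Enceladus: (1.08 × 10²⁰) / (2.38 × 10⁸)³ = 8.011 × 10⁻⁶
Ratio (larger/smaller) = 1.37

Enceladus, by a factor of ≈ 1.37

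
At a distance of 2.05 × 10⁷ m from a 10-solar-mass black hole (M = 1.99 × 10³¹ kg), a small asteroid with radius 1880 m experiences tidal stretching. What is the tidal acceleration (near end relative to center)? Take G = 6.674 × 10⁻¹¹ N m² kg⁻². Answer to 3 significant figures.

Differencing GM/(d−r)² and GM/d² to first order in r/d gives 2GMr/d³.
Δa = 2GMr/d³
   = 2 × (6.674 × 10⁻¹¹) × (1.99 × 10³¹) × (1880) / (2.05 × 10⁷)³
   = 5.80 × 10² m/s²

5.80 × 10² m/s²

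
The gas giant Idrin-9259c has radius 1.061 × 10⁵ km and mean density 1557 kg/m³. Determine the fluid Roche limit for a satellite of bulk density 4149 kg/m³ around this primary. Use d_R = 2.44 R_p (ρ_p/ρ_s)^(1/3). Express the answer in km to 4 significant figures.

1.867 × 10⁵ km

d_R = 2.44 × 1.061 × 10⁵ km × (1557/4149)^(1/3)
    = 1.867 × 10⁵ km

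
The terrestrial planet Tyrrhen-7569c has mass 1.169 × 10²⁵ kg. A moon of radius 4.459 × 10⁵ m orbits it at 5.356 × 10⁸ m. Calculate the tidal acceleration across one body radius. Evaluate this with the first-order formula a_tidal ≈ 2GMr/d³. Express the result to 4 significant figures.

4.528 × 10⁻⁶ m/s²

Δa = 2GMr/d³
   = 2 × (6.674 × 10⁻¹¹) × (1.169 × 10²⁵) × (4.459 × 10⁵) / (5.356 × 10⁸)³
   = 4.528 × 10⁻⁶ m/s²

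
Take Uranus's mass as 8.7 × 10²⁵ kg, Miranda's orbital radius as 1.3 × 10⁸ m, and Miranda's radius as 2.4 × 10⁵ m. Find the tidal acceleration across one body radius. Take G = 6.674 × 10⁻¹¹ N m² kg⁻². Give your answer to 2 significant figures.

1.3 × 10⁻³ m/s²

Δg = 2GMr/d³
   = 2 × (6.674 × 10⁻¹¹) × (8.7 × 10²⁵) × (2.4 × 10⁵) / (1.3 × 10⁸)³
   = 1.3 × 10⁻³ m/s²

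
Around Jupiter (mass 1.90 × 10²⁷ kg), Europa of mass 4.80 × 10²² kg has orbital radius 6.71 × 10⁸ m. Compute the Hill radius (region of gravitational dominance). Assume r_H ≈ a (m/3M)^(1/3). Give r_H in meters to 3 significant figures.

1.37 × 10⁷ m

r_H ≈ a (m/3M)^(1/3)
    = (6.71 × 10⁸) × (4.80 × 10²² / (3 × 1.90 × 10²⁷))^(1/3)
    = 1.37 × 10⁷ m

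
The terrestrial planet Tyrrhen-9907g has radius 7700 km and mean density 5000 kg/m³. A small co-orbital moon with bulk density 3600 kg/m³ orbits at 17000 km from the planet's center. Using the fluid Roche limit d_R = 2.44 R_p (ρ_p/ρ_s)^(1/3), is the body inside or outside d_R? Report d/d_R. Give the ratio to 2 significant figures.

d_R = 2.44 × (7700 km) × (5000/3600)^(1/3) = 20960 km
d/d_R = (17000) / (20960) = 0.81
Since d/d_R < 1, the body is inside the Roche limit.

inside; d/d_R ≈ 0.81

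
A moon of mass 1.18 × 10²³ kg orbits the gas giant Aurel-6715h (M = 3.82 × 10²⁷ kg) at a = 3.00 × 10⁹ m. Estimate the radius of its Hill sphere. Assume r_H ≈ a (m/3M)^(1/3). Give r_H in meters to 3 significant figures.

r_H ≈ a (m/3M)^(1/3)
    = (3.00 × 10⁹) × (1.18 × 10²³ / (3 × 3.82 × 10²⁷))^(1/3)
    = 6.53 × 10⁷ m

6.53 × 10⁷ m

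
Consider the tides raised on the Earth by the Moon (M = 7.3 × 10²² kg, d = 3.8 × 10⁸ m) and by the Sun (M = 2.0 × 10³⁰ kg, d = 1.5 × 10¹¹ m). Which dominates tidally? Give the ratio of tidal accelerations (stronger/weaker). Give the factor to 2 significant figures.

Tidal acceleration ∝ M/d³, so compare M/d³ for each.
The Moon: (7.3 × 10²²) / (3.8 × 10⁸)³ = 1.330 × 10⁻³
The Sun: (2.0 × 10³⁰) / (1.5 × 10¹¹)³ = 5.926 × 10⁻⁴
Ratio (larger/smaller) = 2.2

The Moon, by a factor of ≈ 2.2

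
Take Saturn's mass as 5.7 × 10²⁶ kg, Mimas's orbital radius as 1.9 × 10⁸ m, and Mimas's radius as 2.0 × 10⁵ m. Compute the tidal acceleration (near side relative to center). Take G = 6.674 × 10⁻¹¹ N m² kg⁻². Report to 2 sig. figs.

2.2 × 10⁻³ m/s²

Differencing GM/(d−r)² and GM/d² to first order in r/d gives 2GMr/d³.
a_tidal = 2GMr/d³
        = 2 × (6.674 × 10⁻¹¹) × (5.7 × 10²⁶) × (2.0 × 10⁵) / (1.9 × 10⁸)³
        = 2.2 × 10⁻³ m/s²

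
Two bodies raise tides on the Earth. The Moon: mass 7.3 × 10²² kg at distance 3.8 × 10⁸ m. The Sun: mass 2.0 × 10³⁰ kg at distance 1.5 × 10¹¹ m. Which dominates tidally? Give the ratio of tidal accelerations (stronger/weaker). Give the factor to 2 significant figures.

The Moon, by a factor of ≈ 2.2

Compare M/d³ for the two perturbers:
The Moon: (7.3 × 10²²) / (3.8 × 10⁸)³ = 1.330 × 10⁻³
The Sun: (2.0 × 10³⁰) / (1.5 × 10¹¹)³ = 5.926 × 10⁻⁴
Ratio (larger/smaller) = 2.2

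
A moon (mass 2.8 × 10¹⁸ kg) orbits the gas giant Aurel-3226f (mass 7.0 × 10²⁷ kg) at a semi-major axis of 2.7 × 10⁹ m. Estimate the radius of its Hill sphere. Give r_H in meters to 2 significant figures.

1.4 × 10⁶ m

r_H ≈ a (m/3M)^(1/3)
    = (2.7 × 10⁹) × (2.8 × 10¹⁸ / (3 × 7.0 × 10²⁷))^(1/3)
    = 1.4 × 10⁶ m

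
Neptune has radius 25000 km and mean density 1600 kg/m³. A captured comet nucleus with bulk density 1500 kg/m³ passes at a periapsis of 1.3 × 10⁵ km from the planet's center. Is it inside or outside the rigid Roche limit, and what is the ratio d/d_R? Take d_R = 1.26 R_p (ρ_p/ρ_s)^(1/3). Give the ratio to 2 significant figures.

outside; d/d_R ≈ 4.0

d_R = 1.26 × (25000 km) × (1600/1500)^(1/3) = 32180 km
d/d_R = (1.3 × 10⁵) / (32180) = 4.0
Since d/d_R > 1, the body is outside the Roche limit.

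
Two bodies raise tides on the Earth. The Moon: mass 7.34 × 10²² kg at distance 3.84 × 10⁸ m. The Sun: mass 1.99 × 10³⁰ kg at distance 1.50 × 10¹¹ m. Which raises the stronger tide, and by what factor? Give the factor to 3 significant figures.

Tidal stretch scales as M/d³; compute that for each body.
The Moon: (7.34 × 10²²) / (3.84 × 10⁸)³ = 1.296 × 10⁻³
The Sun: (1.99 × 10³⁰) / (1.50 × 10¹¹)³ = 5.896 × 10⁻⁴
Ratio (larger/smaller) = 2.20

The Moon, by a factor of ≈ 2.20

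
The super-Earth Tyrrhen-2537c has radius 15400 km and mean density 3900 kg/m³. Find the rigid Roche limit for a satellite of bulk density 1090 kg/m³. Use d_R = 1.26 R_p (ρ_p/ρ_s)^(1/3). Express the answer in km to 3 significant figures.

d_R = 1.26 × 15400 km × (3900/1090)^(1/3)
    = 29700 km

29700 km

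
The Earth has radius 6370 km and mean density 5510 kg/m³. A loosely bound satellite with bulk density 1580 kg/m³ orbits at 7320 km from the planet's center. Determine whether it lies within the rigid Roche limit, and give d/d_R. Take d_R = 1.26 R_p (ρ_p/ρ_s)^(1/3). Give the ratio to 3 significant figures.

inside; d/d_R ≈ 0.601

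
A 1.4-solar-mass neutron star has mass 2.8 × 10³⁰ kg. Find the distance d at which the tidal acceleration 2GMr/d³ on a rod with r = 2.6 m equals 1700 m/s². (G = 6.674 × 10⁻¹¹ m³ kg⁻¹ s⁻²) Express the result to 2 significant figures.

2GMr/d³ = a_tidal  ⇒  d = (2GMr / a_tidal)^(1/3)
d = (2 × 6.674×10⁻¹¹ × (2.8 × 10³⁰) × (2.6) / (1700))^(1/3)
  = 8.3 × 10⁵ m

8.3 × 10⁵ m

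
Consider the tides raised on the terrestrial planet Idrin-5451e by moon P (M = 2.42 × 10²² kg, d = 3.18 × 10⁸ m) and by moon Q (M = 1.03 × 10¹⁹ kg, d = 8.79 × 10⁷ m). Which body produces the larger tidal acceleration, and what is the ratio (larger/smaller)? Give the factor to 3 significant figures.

Moon P, by a factor of ≈ 49.6

Tidal acceleration ∝ M/d³, so compare M/d³ for each.
Moon P: (2.42 × 10²²) / (3.18 × 10⁸)³ = 7.525 × 10⁻⁴
Moon Q: (1.03 × 10¹⁹) / (8.79 × 10⁷)³ = 1.517 × 10⁻⁵
Ratio (larger/smaller) = 49.6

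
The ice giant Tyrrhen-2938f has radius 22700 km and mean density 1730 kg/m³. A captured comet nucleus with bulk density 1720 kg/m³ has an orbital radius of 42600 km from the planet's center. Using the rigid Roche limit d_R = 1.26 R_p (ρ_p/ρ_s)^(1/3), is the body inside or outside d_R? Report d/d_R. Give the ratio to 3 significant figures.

outside; d/d_R ≈ 1.49

d_R = 1.26 × (22700 km) × (1730/1720)^(1/3) = 28660 km
d/d_R = (42600) / (28660) = 1.49
Since d/d_R > 1, the body is outside the Roche limit.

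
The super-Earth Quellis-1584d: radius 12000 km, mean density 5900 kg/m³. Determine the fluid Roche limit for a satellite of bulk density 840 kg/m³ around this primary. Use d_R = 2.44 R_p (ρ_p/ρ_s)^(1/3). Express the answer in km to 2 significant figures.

d_R = 2.44 × 12000 km × (5900/840)^(1/3)
    = 56000 km

56000 km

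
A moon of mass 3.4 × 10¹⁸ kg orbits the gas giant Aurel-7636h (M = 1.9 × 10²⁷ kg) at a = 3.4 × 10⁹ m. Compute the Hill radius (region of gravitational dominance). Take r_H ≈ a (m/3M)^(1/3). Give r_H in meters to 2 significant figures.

2.9 × 10⁶ m

r_H ≈ a (m/3M)^(1/3)
    = (3.4 × 10⁹) × (3.4 × 10¹⁸ / (3 × 1.9 × 10²⁷))^(1/3)
    = 2.9 × 10⁶ m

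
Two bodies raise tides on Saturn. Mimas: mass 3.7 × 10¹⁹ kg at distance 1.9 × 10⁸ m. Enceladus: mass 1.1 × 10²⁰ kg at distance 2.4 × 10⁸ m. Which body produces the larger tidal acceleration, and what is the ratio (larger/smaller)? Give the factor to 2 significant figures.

Tidal acceleration ∝ M/d³, so compare M/d³ for each.
Mimas: (3.7 × 10¹⁹) / (1.9 × 10⁸)³ = 5.394 × 10⁻⁶
Enceladus: (1.1 × 10²⁰) / (2.4 × 10⁸)³ = 7.957 × 10⁻⁶
Ratio (larger/smaller) = 1.5

Enceladus, by a factor of ≈ 1.5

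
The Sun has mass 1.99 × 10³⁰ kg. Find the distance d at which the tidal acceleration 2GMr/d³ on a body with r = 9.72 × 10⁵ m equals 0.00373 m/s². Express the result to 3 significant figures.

4.11 × 10⁹ m

2GMr/d³ = a_tidal  ⇒  d = (2GMr / a_tidal)^(1/3)
d = (2 × 6.674×10⁻¹¹ × (1.99 × 10³⁰) × (9.72 × 10⁵) / (0.00373))^(1/3)
  = 4.11 × 10⁹ m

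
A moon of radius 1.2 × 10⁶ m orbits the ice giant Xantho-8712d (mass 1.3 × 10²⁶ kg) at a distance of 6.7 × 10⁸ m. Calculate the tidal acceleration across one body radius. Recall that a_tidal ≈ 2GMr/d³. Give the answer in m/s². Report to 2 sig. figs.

The tidal stretch is the gradient of GM/d² times the body's extent r, hence the 1/d³ dependence.
Δa = 2GMr/d³
   = 2 × (6.674 × 10⁻¹¹) × (1.3 × 10²⁶) × (1.2 × 10⁶) / (6.7 × 10⁸)³
   = 6.9 × 10⁻⁵ m/s²

6.9 × 10⁻⁵ m/s²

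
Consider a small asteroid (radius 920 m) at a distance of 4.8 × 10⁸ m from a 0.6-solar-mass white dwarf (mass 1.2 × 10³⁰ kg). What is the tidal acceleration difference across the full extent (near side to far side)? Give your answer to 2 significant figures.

2.7 × 10⁻³ m/s²

Near-to-far spans 2r, so the tidal difference is twice the near-to-center value: 4GMr/d³.
a_tidal = 4GMr/d³
        = 4 × (6.674 × 10⁻¹¹) × (1.2 × 10³⁰) × (920) / (4.8 × 10⁸)³
        = 2.7 × 10⁻³ m/s²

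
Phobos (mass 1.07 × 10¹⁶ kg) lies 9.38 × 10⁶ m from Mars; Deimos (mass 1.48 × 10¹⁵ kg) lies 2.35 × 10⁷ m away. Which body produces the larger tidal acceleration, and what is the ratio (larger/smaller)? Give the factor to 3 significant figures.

Tidal stretch scales as M/d³; compute that for each body.
Phobos: (1.07 × 10¹⁶) / (9.38 × 10⁶)³ = 1.297 × 10⁻⁵
Deimos: (1.48 × 10¹⁵) / (2.35 × 10⁷)³ = 1.140 × 10⁻⁷
Ratio (larger/smaller) = 114

Phobos, by a factor of ≈ 114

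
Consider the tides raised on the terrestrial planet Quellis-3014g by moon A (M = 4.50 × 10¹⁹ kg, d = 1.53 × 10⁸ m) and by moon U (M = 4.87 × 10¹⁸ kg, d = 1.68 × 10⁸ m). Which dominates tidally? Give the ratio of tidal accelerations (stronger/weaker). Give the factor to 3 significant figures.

Moon A, by a factor of ≈ 12.2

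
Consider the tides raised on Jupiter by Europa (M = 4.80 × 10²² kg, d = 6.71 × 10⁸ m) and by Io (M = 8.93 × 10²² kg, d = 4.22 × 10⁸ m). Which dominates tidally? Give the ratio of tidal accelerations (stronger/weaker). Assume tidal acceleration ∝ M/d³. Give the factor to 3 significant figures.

Tidal stretch scales as M/d³; compute that for each body.
Europa: (4.80 × 10²²) / (6.71 × 10⁸)³ = 1.589 × 10⁻⁴
Io: (8.93 × 10²²) / (4.22 × 10⁸)³ = 1.188 × 10⁻³
Ratio (larger/smaller) = 7.48

Io, by a factor of ≈ 7.48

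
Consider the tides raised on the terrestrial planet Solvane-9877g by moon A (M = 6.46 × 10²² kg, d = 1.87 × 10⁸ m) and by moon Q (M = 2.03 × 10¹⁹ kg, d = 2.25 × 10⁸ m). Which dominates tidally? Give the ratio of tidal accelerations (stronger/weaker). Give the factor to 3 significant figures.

Moon A, by a factor of ≈ 5540

The tide-raising term goes as M/d³ (the gradient of a 1/d² field).
Moon A: (6.46 × 10²²) / (1.87 × 10⁸)³ = 9.879 × 10⁻³
Moon Q: (2.03 × 10¹⁹) / (2.25 × 10⁸)³ = 1.782 × 10⁻⁶
Ratio (larger/smaller) = 5540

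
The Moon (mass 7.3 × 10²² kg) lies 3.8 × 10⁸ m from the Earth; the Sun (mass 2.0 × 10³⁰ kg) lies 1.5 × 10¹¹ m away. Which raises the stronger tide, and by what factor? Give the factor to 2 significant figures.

The tide-raising term goes as M/d³ (the gradient of a 1/d² field).
The Moon: (7.3 × 10²²) / (3.8 × 10⁸)³ = 1.330 × 10⁻³
The Sun: (2.0 × 10³⁰) / (1.5 × 10¹¹)³ = 5.926 × 10⁻⁴
Ratio (larger/smaller) = 2.2

The Moon, by a factor of ≈ 2.2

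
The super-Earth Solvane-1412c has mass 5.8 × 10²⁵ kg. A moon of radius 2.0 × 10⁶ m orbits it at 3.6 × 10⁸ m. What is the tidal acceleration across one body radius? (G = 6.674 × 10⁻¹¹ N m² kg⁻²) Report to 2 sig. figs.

The tidal stretch is the gradient of GM/d² times the body's extent r, hence the 1/d³ dependence.
a_tidal = 2GMr/d³
        = 2 × (6.674 × 10⁻¹¹) × (5.8 × 10²⁵) × (2.0 × 10⁶) / (3.6 × 10⁸)³
        = 3.3 × 10⁻⁴ m/s²

3.3 × 10⁻⁴ m/s²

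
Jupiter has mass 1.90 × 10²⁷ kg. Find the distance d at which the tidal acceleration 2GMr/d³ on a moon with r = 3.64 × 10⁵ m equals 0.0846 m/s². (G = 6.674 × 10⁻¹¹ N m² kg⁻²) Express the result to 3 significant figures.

1.03 × 10⁸ m

2GMr/d³ = a_tidal  ⇒  d = (2GMr / a_tidal)^(1/3)
d = (2 × 6.674×10⁻¹¹ × (1.90 × 10²⁷) × (3.64 × 10⁵) / (0.0846))^(1/3)
  = 1.03 × 10⁸ m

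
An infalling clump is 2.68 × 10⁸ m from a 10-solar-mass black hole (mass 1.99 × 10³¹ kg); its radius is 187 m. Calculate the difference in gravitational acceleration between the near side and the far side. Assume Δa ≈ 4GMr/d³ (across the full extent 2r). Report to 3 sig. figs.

a_tidal = 4GMr/d³
        = 4 × (6.674 × 10⁻¹¹) × (1.99 × 10³¹) × (187) / (2.68 × 10⁸)³
        = 5.16 × 10⁻² m/s²

5.16 × 10⁻² m/s²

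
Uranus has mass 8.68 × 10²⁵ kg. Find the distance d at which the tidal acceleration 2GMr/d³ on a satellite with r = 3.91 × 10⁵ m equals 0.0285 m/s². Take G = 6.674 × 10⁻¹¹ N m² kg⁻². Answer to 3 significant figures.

5.42 × 10⁷ m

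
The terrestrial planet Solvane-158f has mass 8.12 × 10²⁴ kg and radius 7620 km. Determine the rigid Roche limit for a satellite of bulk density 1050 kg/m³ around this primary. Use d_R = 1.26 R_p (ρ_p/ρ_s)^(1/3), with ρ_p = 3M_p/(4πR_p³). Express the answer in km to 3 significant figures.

ρ_p = 3M_p/(4πR_p³) = 3 × (8.12 × 10²⁴) / (4π × (7.62 × 10⁶ m)³) = 4380 kg/m³
d_R = 1.26 × 7620 km × (4380/1050)^(1/3)
    = 15500 km

15500 km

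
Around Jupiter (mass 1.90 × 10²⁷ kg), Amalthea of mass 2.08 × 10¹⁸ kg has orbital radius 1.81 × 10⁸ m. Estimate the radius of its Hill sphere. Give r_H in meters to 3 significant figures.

1.29 × 10⁵ m

r_H ≈ a (m/3M)^(1/3)
    = (1.81 × 10⁸) × (2.08 × 10¹⁸ / (3 × 1.90 × 10²⁷))^(1/3)
    = 1.29 × 10⁵ m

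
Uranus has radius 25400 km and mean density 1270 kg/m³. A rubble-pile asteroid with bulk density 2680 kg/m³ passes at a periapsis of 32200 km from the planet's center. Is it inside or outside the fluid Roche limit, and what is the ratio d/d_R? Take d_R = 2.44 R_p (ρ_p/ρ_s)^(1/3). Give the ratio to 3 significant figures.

inside; d/d_R ≈ 0.666

d_R = 2.44 × (25400 km) × (1270/2680)^(1/3) = 48320 km
d/d_R = (32200) / (48320) = 0.666
Since d/d_R < 1, the body is inside the Roche limit.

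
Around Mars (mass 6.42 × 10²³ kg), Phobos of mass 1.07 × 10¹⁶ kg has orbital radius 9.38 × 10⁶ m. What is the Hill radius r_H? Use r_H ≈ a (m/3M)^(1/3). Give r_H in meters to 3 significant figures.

r_H ≈ a (m/3M)^(1/3)
    = (9.38 × 10⁶) × (1.07 × 10¹⁶ / (3 × 6.42 × 10²³))^(1/3)
    = 1.66 × 10⁴ m

1.66 × 10⁴ m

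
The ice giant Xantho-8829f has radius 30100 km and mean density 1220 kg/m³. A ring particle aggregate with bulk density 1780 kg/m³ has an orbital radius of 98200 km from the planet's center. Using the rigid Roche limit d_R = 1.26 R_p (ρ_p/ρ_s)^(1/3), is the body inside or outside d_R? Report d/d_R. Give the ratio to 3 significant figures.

d_R = 1.26 × (30100 km) × (1220/1780)^(1/3) = 33440 km
d/d_R = (98200) / (33440) = 2.94
Since d/d_R > 1, the body is outside the Roche limit.

outside; d/d_R ≈ 2.94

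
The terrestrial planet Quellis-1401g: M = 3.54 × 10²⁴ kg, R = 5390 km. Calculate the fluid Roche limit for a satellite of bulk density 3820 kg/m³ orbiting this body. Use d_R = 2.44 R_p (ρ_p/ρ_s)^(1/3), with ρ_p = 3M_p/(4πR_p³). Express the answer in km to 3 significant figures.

14800 km

ρ_p = 3M_p/(4πR_p³) = 3 × (3.54 × 10²⁴) / (4π × (5.39 × 10⁶ m)³) = 5400 kg/m³
d_R = 2.44 × 5390 km × (5400/3820)^(1/3)
    = 14800 km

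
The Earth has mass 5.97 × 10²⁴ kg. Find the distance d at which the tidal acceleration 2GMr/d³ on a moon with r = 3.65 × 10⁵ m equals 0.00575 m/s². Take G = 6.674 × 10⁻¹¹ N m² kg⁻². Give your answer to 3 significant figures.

2GMr/d³ = a_tidal  ⇒  d = (2GMr / a_tidal)^(1/3)
d = (2 × 6.674×10⁻¹¹ × (5.97 × 10²⁴) × (3.65 × 10⁵) / (0.00575))^(1/3)
  = 3.70 × 10⁷ m

3.70 × 10⁷ m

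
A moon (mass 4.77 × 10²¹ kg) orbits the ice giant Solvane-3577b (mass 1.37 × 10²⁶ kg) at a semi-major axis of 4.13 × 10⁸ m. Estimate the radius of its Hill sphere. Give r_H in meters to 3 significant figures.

9.35 × 10⁶ m

r_H ≈ a (m/3M)^(1/3)
    = (4.13 × 10⁸) × (4.77 × 10²¹ / (3 × 1.37 × 10²⁶))^(1/3)
    = 9.35 × 10⁶ m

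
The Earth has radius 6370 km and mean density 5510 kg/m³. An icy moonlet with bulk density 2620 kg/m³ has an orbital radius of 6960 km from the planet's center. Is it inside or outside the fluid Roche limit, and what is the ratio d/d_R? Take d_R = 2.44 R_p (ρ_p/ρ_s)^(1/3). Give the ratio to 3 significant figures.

d_R = 2.44 × (6370 km) × (5510/2620)^(1/3) = 19910 km
d/d_R = (6960) / (19910) = 0.350
Since d/d_R < 1, the body is inside the Roche limit.

inside; d/d_R ≈ 0.350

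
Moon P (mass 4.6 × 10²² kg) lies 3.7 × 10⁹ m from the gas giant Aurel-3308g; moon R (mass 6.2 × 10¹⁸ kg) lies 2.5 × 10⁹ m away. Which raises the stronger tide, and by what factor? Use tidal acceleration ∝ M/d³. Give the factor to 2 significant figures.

Moon P, by a factor of ≈ 2300

Compare M/d³ for the two perturbers:
Moon P: (4.6 × 10²²) / (3.7 × 10⁹)³ = 9.081 × 10⁻⁷
Moon R: (6.2 × 10¹⁸) / (2.5 × 10⁹)³ = 3.968 × 10⁻¹⁰
Ratio (larger/smaller) = 2300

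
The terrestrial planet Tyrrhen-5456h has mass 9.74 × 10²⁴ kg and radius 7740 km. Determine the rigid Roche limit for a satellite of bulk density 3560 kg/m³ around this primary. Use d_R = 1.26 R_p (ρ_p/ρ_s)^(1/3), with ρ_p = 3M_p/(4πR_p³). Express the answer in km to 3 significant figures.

10900 km

ρ_p = 3M_p/(4πR_p³) = 3 × (9.74 × 10²⁴) / (4π × (7.74 × 10⁶ m)³) = 5010 kg/m³
d_R = 1.26 × 7740 km × (5010/3560)^(1/3)
    = 10900 km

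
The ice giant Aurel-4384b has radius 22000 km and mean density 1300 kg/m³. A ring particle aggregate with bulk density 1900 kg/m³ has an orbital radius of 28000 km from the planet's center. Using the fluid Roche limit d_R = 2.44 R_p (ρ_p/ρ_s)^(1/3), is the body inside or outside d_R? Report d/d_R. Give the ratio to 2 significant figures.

d_R = 2.44 × (22000 km) × (1300/1900)^(1/3) = 47300 km
d/d_R = (28000) / (47300) = 0.59
Since d/d_R < 1, the body is inside the Roche limit.

inside; d/d_R ≈ 0.59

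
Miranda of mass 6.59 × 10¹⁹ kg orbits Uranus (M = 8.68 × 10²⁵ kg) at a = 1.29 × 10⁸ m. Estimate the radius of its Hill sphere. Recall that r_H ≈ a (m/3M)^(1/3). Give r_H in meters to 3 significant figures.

8.16 × 10⁵ m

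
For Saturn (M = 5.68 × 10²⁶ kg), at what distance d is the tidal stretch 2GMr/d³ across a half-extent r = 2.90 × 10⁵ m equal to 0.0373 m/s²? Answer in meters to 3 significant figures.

2GMr/d³ = a_tidal  ⇒  d = (2GMr / a_tidal)^(1/3)
d = (2 × 6.674×10⁻¹¹ × (5.68 × 10²⁶) × (2.90 × 10⁵) / (0.0373))^(1/3)
  = 8.38 × 10⁷ m

8.38 × 10⁷ m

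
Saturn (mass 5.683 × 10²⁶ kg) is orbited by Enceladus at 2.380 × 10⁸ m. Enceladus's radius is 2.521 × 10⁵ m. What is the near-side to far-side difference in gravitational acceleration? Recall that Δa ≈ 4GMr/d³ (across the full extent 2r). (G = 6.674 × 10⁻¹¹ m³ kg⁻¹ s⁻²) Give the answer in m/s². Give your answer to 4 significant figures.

a_tidal = 4GMr/d³
        = 4 × (6.674 × 10⁻¹¹) × (5.683 × 10²⁶) × (2.521 × 10⁵) / (2.380 × 10⁸)³
        = 2.837 × 10⁻³ m/s²

2.837 × 10⁻³ m/s²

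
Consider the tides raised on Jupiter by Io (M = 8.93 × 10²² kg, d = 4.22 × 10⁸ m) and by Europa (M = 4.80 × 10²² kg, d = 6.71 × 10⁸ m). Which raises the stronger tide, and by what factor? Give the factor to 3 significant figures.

Io, by a factor of ≈ 7.48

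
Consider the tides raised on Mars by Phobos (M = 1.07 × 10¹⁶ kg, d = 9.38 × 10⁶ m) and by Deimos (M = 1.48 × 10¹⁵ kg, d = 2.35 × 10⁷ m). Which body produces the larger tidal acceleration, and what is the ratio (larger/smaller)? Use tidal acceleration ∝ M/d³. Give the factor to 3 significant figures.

Phobos, by a factor of ≈ 114

Tidal acceleration ∝ M/d³, so compare M/d³ for each.
Phobos: (1.07 × 10¹⁶) / (9.38 × 10⁶)³ = 1.297 × 10⁻⁵
Deimos: (1.48 × 10¹⁵) / (2.35 × 10⁷)³ = 1.140 × 10⁻⁷
Ratio (larger/smaller) = 114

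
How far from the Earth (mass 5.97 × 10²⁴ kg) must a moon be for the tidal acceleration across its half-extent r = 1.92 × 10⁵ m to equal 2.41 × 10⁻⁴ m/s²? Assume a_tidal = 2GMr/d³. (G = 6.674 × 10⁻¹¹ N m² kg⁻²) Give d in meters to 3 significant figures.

2GMr/d³ = a_tidal  ⇒  d = (2GMr / a_tidal)^(1/3)
d = (2 × 6.674×10⁻¹¹ × (5.97 × 10²⁴) × (1.92 × 10⁵) / (2.41 × 10⁻⁴))^(1/3)
  = 8.59 × 10⁷ m

8.59 × 10⁷ m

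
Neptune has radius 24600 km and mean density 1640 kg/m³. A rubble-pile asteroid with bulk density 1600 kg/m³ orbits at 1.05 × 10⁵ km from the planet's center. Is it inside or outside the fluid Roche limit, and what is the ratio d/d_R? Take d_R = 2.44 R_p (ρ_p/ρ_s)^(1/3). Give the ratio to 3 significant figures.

outside; d/d_R ≈ 1.73

d_R = 2.44 × (24600 km) × (1640/1600)^(1/3) = 60520 km
d/d_R = (1.05 × 10⁵) / (60520) = 1.73
Since d/d_R > 1, the body is outside the Roche limit.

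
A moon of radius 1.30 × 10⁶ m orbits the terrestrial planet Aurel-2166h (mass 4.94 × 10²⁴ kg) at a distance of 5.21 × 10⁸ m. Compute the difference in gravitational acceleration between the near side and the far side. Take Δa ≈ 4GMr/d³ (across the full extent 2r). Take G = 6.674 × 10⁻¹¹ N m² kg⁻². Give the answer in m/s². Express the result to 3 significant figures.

a_tidal = 4GMr/d³
        = 4 × (6.674 × 10⁻¹¹) × (4.94 × 10²⁴) × (1.30 × 10⁶) / (5.21 × 10⁸)³
        = 1.21 × 10⁻⁵ m/s²

1.21 × 10⁻⁵ m/s²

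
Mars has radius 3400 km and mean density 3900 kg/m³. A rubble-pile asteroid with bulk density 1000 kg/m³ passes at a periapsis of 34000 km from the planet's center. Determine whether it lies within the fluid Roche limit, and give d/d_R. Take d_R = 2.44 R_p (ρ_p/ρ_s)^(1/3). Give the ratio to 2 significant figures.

outside; d/d_R ≈ 2.6

d_R = 2.44 × (3400 km) × (3900/1000)^(1/3) = 13060 km
d/d_R = (34000) / (13060) = 2.6
Since d/d_R > 1, the body is outside the Roche limit.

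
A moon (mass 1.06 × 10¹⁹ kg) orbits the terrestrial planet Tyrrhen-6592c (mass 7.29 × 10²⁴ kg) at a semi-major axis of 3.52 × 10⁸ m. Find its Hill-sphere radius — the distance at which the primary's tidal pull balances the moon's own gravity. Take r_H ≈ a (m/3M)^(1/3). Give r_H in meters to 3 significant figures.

r_H ≈ a (m/3M)^(1/3)
    = (3.52 × 10⁸) × (1.06 × 10¹⁹ / (3 × 7.29 × 10²⁴))^(1/3)
    = 2.76 × 10⁶ m

2.76 × 10⁶ m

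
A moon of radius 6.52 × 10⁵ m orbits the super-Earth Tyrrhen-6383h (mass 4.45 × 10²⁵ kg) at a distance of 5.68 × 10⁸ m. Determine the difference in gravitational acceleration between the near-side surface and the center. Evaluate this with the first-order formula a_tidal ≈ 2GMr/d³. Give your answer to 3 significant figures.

Since r ≪ d, expand the inverse-square field across one radius to get the leading 2GMr/d³ term.
a_tidal = 2GMr/d³
        = 2 × (6.674 × 10⁻¹¹) × (4.45 × 10²⁵) × (6.52 × 10⁵) / (5.68 × 10⁸)³
        = 2.11 × 10⁻⁵ m/s²

2.11 × 10⁻⁵ m/s²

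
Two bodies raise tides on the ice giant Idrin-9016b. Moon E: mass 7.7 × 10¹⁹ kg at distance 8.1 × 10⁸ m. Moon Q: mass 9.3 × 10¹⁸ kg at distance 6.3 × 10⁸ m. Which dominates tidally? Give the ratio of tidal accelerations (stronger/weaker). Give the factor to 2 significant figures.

Tidal acceleration ∝ M/d³, so compare M/d³ for each.
Moon E: (7.7 × 10¹⁹) / (8.1 × 10⁸)³ = 1.449 × 10⁻⁷
Moon Q: (9.3 × 10¹⁸) / (6.3 × 10⁸)³ = 3.719 × 10⁻⁸
Ratio (larger/smaller) = 3.9

Moon E, by a factor of ≈ 3.9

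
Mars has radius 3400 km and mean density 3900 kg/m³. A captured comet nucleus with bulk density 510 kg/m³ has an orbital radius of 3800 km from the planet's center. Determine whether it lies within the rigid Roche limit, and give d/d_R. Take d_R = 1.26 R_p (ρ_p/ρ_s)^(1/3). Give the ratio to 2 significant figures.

d_R = 1.26 × (3400 km) × (3900/510)^(1/3) = 8440 km
d/d_R = (3800) / (8440) = 0.45
Since d/d_R < 1, the body is inside the Roche limit.

inside; d/d_R ≈ 0.45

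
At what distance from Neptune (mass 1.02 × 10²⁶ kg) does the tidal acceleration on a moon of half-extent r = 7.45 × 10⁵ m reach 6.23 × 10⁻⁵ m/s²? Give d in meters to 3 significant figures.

5.46 × 10⁸ m

2GMr/d³ = a_tidal  ⇒  d = (2GMr / a_tidal)^(1/3)
d = (2 × 6.674×10⁻¹¹ × (1.02 × 10²⁶) × (7.45 × 10⁵) / (6.23 × 10⁻⁵))^(1/3)
  = 5.46 × 10⁸ m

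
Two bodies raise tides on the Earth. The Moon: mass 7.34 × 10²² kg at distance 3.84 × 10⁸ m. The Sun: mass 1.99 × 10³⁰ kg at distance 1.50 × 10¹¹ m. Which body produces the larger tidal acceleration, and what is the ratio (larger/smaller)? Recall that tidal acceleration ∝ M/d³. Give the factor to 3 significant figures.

The Moon, by a factor of ≈ 2.20

Compare M/d³ for the two perturbers:
The Moon: (7.34 × 10²²) / (3.84 × 10⁸)³ = 1.296 × 10⁻³
The Sun: (1.99 × 10³⁰) / (1.50 × 10¹¹)³ = 5.896 × 10⁻⁴
Ratio (larger/smaller) = 2.20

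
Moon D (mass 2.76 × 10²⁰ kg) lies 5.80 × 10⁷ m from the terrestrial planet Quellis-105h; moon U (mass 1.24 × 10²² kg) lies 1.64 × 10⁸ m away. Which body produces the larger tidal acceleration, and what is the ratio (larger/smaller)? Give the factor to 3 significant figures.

Moon U, by a factor of ≈ 1.99

The tide-raising term goes as M/d³ (the gradient of a 1/d² field).
Moon D: (2.76 × 10²⁰) / (5.80 × 10⁷)³ = 1.415 × 10⁻³
Moon U: (1.24 × 10²²) / (1.64 × 10⁸)³ = 2.811 × 10⁻³
Ratio (larger/smaller) = 1.99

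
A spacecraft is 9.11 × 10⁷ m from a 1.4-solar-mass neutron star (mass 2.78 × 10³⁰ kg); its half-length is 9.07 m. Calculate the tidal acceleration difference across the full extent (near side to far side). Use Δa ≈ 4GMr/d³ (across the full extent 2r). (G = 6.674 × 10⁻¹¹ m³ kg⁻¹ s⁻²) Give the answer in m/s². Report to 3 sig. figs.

8.90 × 10⁻³ m/s²

Differencing GM/(d−r)² and GM/(d+r)² to first order in r/d gives 4GMr/d³.
a_tidal = 4GMr/d³
        = 4 × (6.674 × 10⁻¹¹) × (2.78 × 10³⁰) × (9.07) / (9.11 × 10⁷)³
        = 8.90 × 10⁻³ m/s²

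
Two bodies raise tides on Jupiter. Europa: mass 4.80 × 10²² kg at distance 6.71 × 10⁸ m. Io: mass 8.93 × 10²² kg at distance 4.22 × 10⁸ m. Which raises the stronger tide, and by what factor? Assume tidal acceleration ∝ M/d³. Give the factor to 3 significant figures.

Io, by a factor of ≈ 7.48

Tidal acceleration ∝ M/d³, so compare M/d³ for each.
Europa: (4.80 × 10²²) / (6.71 × 10⁸)³ = 1.589 × 10⁻⁴
Io: (8.93 × 10²²) / (4.22 × 10⁸)³ = 1.188 × 10⁻³
Ratio (larger/smaller) = 7.48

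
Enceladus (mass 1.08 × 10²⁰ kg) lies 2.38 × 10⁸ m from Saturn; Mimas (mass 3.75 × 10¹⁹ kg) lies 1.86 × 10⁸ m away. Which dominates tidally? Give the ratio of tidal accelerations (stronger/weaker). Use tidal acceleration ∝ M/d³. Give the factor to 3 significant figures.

Enceladus, by a factor of ≈ 1.37

The tide-raising term goes as M/d³ (the gradient of a 1/d² field).
Enceladus: (1.08 × 10²⁰) / (2.38 × 10⁸)³ = 8.011 × 10⁻⁶
Mimas: (3.75 × 10¹⁹) / (1.86 × 10⁸)³ = 5.828 × 10⁻⁶
Ratio (larger/smaller) = 1.37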